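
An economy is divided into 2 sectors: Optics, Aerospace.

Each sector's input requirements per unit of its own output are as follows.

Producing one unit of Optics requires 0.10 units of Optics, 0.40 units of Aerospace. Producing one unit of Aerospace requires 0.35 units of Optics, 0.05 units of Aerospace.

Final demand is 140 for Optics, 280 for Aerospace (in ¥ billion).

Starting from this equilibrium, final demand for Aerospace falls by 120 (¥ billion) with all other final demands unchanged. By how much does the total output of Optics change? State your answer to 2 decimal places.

I − A =
  [   0.90    -0.35]
  [  -0.40     0.95]
det(I−A) = (0.90)(0.95) − (-0.35)(-0.40) = 0.7150
adj(I−A) = [[0.95, 0.35], [0.40, 0.90]]
(I − A)⁻¹ = adj(I−A) / det(I−A) ≈
  [   1.3287     0.4895]
  [   0.5594     1.2587]
Δx = (I − A)⁻¹ Δd with Δd having -120 in the Aerospace component and 0 elsewhere.
So Δx_O = L_OA · (-120), where L_OA = adj(I−A)_OA / det(I−A) = 0.35 / 0.7150.
Δx_O = 0.35 × (-120) / 0.7150 = -42.00 / 0.7150 ≈ -58.74.

Δx_O = -58.74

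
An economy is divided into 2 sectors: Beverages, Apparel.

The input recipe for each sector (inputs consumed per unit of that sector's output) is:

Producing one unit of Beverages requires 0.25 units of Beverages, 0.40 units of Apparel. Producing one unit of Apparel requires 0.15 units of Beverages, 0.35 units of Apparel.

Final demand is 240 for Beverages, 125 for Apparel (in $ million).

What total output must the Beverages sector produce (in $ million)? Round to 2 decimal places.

x_1 = 408.77

I − A =
  [   0.75    -0.15]
  [  -0.40     0.65]
det(I−A) = (0.75)(0.65) − (-0.15)(-0.40) = 0.4275
adj(I−A) = [[0.65, 0.15], [0.40, 0.75]]
(I − A)⁻¹ = adj(I−A) / det(I−A) ≈
  [   1.5205     0.3509]
  [   0.9357     1.7544]
x = (I − A)⁻¹ d = adj(I−A)·d / det(I−A), with det(I−A) = 0.4275:
  x_1 = (0.65·240 + 0.15·125) / 0.4275 = 174.75 / 0.4275 ≈ 408.77
  x_2 = (0.40·240 + 0.75·125) / 0.4275 = 189.75 / 0.4275 ≈ 443.86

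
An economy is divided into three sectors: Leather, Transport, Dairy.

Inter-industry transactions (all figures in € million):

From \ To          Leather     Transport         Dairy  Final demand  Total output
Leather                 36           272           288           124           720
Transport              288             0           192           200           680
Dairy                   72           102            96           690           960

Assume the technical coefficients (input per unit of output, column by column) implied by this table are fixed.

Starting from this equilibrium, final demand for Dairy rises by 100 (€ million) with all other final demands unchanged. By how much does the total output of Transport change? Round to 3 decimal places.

Δx_T = 49.481

Technical coefficients a_ij = z_ij / X_j:
  a_LL = 36/720 = 0.05, a_TL = 288/720 = 0.40, a_DL = 72/720 = 0.10
  a_LT = 272/680 = 0.40, a_TT = 0/680 = 0.00, a_DT = 102/680 = 0.15
  a_LD = 288/960 = 0.30, a_TD = 192/960 = 0.20, a_DD = 96/960 = 0.10
I − A =
  [   0.95    -0.40    -0.30]
  [  -0.40     1.00    -0.20]
  [  -0.10    -0.15     0.90]
Cofactors of I−A, C_ij = (−1)^(i+j)·(minor ij) (rows/columns in the sector order above):
  C_11 = (1.00)(0.90) − (-0.20)(-0.15) = 0.8700
  C_12 = −[(-0.40)(0.90) − (-0.20)(-0.10)] = 0.3800
  C_13 = (-0.40)(-0.15) − (1.00)(-0.10) = 0.1600
  C_21 = −[(-0.40)(0.90) − (-0.30)(-0.15)] = 0.4050
  C_22 = (0.95)(0.90) − (-0.30)(-0.10) = 0.8250
  C_23 = −[(0.95)(-0.15) − (-0.40)(-0.10)] = 0.1825
  C_31 = (-0.40)(-0.20) − (-0.30)(1.00) = 0.3800
  C_32 = −[(0.95)(-0.20) − (-0.30)(-0.40)] = 0.3100
  C_33 = (0.95)(1.00) − (-0.40)(-0.40) = 0.7900
det(I−A) = Σ_j (I−A)_1j·C_1j = (0.95)(0.8700) + (-0.40)(0.3800) + (-0.30)(0.1600) = 0.6265
adj(I−A) = Cᵀ =
  [ 0.8700   0.4050   0.3800]
  [ 0.3800   0.8250   0.3100]
  [ 0.1600   0.1825   0.7900]
(I − A)⁻¹ = adj(I−A) / det(I−A) ≈
  [   1.3887     0.6464     0.6065]
  [   0.6065     1.3168     0.4948]
  [   0.2554     0.2913     1.2610]
Δx = (I − A)⁻¹ Δd with Δd having +100 in the Dairy component and 0 elsewhere.
So Δx_T = L_TD · (+100), where L_TD = adj(I−A)_TD / det(I−A) = 0.3100 / 0.6265.
Δx_T = 0.3100 × (+100) / 0.6265 = 31.00 / 0.6265 ≈ 49.481.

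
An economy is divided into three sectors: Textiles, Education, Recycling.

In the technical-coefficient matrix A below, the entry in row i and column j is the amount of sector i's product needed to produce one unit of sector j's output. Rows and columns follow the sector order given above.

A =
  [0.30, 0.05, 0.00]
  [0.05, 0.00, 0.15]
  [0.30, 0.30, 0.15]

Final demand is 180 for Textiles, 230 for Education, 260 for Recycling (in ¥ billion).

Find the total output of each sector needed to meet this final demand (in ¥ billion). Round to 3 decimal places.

x_1 = 280.125, x_2 = 321.753, x_3 = 518.310

I − A =
  [   0.70    -0.05     0.00]
  [  -0.05     1.00    -0.15]
  [  -0.30    -0.30     0.85]
Cofactors of I−A, C_ij = (−1)^(i+j)·(minor ij) (rows/columns in the sector order above):
  C_11 = (1.00)(0.85) − (-0.15)(-0.30) = 0.8050
  C_12 = −[(-0.05)(0.85) − (-0.15)(-0.30)] = 0.0875
  C_13 = (-0.05)(-0.30) − (1.00)(-0.30) = 0.3150
  C_21 = −[(-0.05)(0.85) − (0.00)(-0.30)] = 0.0425
  C_22 = (0.70)(0.85) − (0.00)(-0.30) = 0.5950
  C_23 = −[(0.70)(-0.30) − (-0.05)(-0.30)] = 0.2250
  C_31 = (-0.05)(-0.15) − (0.00)(1.00) = 0.0075
  C_32 = −[(0.70)(-0.15) − (0.00)(-0.05)] = 0.1050
  C_33 = (0.70)(1.00) − (-0.05)(-0.05) = 0.6975
det(I−A) = Σ_j (I−A)_1j·C_1j = (0.70)(0.8050) + (-0.05)(0.0875) + (0.00)(0.3150) = 0.559125
adj(I−A) = Cᵀ =
  [ 0.8050   0.0425   0.0075]
  [ 0.0875   0.5950   0.1050]
  [ 0.3150   0.2250   0.6975]
(I − A)⁻¹ = adj(I−A) / det(I−A) ≈
  [   1.4397     0.0760     0.0134]
  [   0.1565     1.0642     0.1878]
  [   0.5634     0.4024     1.2475]
x = (I − A)⁻¹ d = adj(I−A)·d / det(I−A), with det(I−A) = 0.559125:
  x_1 = (0.8050·180 + 0.0425·230 + 0.0075·260) / 0.559125 = 156.625 / 0.559125 ≈ 280.125
  x_2 = (0.0875·180 + 0.5950·230 + 0.1050·260) / 0.559125 = 179.90 / 0.559125 ≈ 321.753
  x_3 = (0.3150·180 + 0.2250·230 + 0.6975·260) / 0.559125 = 289.80 / 0.559125 ≈ 518.310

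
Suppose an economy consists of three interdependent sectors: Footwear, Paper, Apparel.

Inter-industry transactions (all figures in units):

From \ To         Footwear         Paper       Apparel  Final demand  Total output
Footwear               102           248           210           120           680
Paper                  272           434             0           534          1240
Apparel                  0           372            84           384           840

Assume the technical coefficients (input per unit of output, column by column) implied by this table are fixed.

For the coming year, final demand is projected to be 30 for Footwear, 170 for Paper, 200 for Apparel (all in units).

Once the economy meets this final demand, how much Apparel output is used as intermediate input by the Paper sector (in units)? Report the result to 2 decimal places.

Technical coefficients a_ij = z_ij / X_j:
  a_FF = 102/680 = 0.15, a_PF = 272/680 = 0.40, a_AF = 0/680 = 0.00
  a_FP = 248/1240 = 0.20, a_PP = 434/1240 = 0.35, a_AP = 372/1240 = 0.30
  a_FA = 210/840 = 0.25, a_PA = 0/840 = 0.00, a_AA = 84/840 = 0.10
I − A =
  [   0.85    -0.20    -0.25]
  [  -0.40     0.65     0.00]
  [   0.00    -0.30     0.90]
Cofactors of I−A, C_ij = (−1)^(i+j)·(minor ij) (rows/columns in the sector order above):
  C_11 = (0.65)(0.90) − (0.00)(-0.30) = 0.5850
  C_12 = −[(-0.40)(0.90) − (0.00)(0.00)] = 0.3600
  C_13 = (-0.40)(-0.30) − (0.65)(0.00) = 0.1200
  C_21 = −[(-0.20)(0.90) − (-0.25)(-0.30)] = 0.2550
  C_22 = (0.85)(0.90) − (-0.25)(0.00) = 0.7650
  C_23 = −[(0.85)(-0.30) − (-0.20)(0.00)] = 0.2550
  C_31 = (-0.20)(0.00) − (-0.25)(0.65) = 0.1625
  C_32 = −[(0.85)(0.00) − (-0.25)(-0.40)] = 0.1000
  C_33 = (0.85)(0.65) − (-0.20)(-0.40) = 0.4725
det(I−A) = Σ_j (I−A)_1j·C_1j = (0.85)(0.5850) + (-0.20)(0.3600) + (-0.25)(0.1200) = 0.39525
adj(I−A) = Cᵀ =
  [ 0.5850   0.2550   0.1625]
  [ 0.3600   0.7650   0.1000]
  [ 0.1200   0.2550   0.4725]
(I − A)⁻¹ = adj(I−A) / det(I−A) ≈
  [   1.4801     0.6452     0.4111]
  [   0.9108     1.9355     0.2530]
  [   0.3036     0.6452     1.1954]
First solve x = (I − A)⁻¹ d = adj(I−A)·d / det(I−A); in particular x_P = (0.3600·30 + 0.7650·170 + 0.1000·200) / 0.39525 = 160.85 / 0.39525 ≈ 406.9576.
Intermediate flow from A to P: z_AP = a_AP · x_P = 0.30 × 160.85 / 0.39525 = 48.255 / 0.39525 ≈ 122.09.

z_AP = 122.09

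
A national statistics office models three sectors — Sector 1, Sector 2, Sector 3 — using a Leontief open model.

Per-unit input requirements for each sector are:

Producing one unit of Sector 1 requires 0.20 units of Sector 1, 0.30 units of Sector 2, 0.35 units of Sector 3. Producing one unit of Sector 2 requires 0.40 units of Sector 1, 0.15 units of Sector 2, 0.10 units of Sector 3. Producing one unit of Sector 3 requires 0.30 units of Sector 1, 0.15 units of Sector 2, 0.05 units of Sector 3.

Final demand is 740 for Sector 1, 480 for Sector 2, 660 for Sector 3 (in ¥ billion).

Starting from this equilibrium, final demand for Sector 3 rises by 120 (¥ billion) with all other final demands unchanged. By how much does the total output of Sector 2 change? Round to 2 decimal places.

Δx_2 = 62.88

I − A =
  [   0.80    -0.40    -0.30]
  [  -0.30     0.85    -0.15]
  [  -0.35    -0.10     0.95]
Cofactors of I−A, C_ij = (−1)^(i+j)·(minor ij) (rows/columns in the sector order above):
  C_11 = (0.85)(0.95) − (-0.15)(-0.10) = 0.7925
  C_12 = −[(-0.30)(0.95) − (-0.15)(-0.35)] = 0.3375
  C_13 = (-0.30)(-0.10) − (0.85)(-0.35) = 0.3275
  C_21 = −[(-0.40)(0.95) − (-0.30)(-0.10)] = 0.4100
  C_22 = (0.80)(0.95) − (-0.30)(-0.35) = 0.6550
  C_23 = −[(0.80)(-0.10) − (-0.40)(-0.35)] = 0.2200
  C_31 = (-0.40)(-0.15) − (-0.30)(0.85) = 0.3150
  C_32 = −[(0.80)(-0.15) − (-0.30)(-0.30)] = 0.2100
  C_33 = (0.80)(0.85) − (-0.40)(-0.30) = 0.5600
det(I−A) = Σ_j (I−A)_1j·C_1j = (0.80)(0.7925) + (-0.40)(0.3375) + (-0.30)(0.3275) = 0.40075
adj(I−A) = Cᵀ =
  [ 0.7925   0.4100   0.3150]
  [ 0.3375   0.6550   0.2100]
  [ 0.3275   0.2200   0.5600]
(I − A)⁻¹ = adj(I−A) / det(I−A) ≈
  [   1.9775     1.0231     0.7860]
  [   0.8422     1.6344     0.5240]
  [   0.8172     0.5490     1.3974]
Δx = (I − A)⁻¹ Δd with Δd having +120 in the Sector 3 component and 0 elsewhere.
So Δx_2 = L_23 · (+120), where L_23 = adj(I−A)_23 / det(I−A) = 0.2100 / 0.40075.
Δx_2 = 0.2100 × (+120) / 0.40075 = 25.20 / 0.40075 ≈ 62.88.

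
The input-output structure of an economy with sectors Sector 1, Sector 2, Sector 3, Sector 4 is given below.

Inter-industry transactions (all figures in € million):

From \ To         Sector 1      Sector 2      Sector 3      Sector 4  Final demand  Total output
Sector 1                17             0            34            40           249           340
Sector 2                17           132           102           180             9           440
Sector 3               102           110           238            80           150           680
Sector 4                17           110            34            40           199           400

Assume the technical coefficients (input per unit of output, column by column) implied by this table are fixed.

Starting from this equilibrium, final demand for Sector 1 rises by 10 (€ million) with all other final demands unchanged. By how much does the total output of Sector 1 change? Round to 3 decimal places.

Δx_1 = 11.115

Technical coefficients a_ij = z_ij / X_j:
  a_11 = 17/340 = 0.05, a_21 = 17/340 = 0.05, a_31 = 102/340 = 0.30, a_41 = 17/340 = 0.05
  a_12 = 0/440 = 0.00, a_22 = 132/440 = 0.30, a_32 = 110/440 = 0.25, a_42 = 110/440 = 0.25
  a_13 = 34/680 = 0.05, a_23 = 102/680 = 0.15, a_33 = 238/680 = 0.35, a_43 = 34/680 = 0.05
  a_14 = 40/400 = 0.10, a_24 = 180/400 = 0.45, a_34 = 80/400 = 0.20, a_44 = 40/400 = 0.10
I − A =
  [   0.95     0.00    -0.05    -0.10]
  [  -0.05     0.70    -0.15    -0.45]
  [  -0.30    -0.25     0.65    -0.20]
  [  -0.05    -0.25    -0.05     0.90]
Compute the cofactors C_ij = (−1)^(i+j)·(3×3 minor ij) of I−A; the adjugate is their transpose:
adj(I−A) = Cᵀ =
  [ 0.282500   0.031250   0.033125   0.054375]
  [ 0.092125   0.527500   0.152500   0.307875]
  [ 0.181625   0.267500   0.486875   0.262125]
  [ 0.051375   0.163125   0.071250   0.385500]
det(I−A) = Σ_j (I−A)_1j·C_1j = (0.95)(0.282500) + (0.00)(0.092125) + (-0.05)(0.181625) + (-0.10)(0.051375) = 0.25415625
(I − A)⁻¹ = adj(I−A) / det(I−A) ≈
  [   1.1115     0.1230     0.1303     0.2139]
  [   0.3625     2.0755     0.6000     1.2114]
  [   0.7146     1.0525     1.9157     1.0314]
  [   0.2021     0.6418     0.2803     1.5168]
Δx = (I − A)⁻¹ Δd with Δd having +10 in the Sector 1 component and 0 elsewhere.
So Δx_1 = L_11 · (+10), where L_11 = adj(I−A)_11 / det(I−A) = 0.282500 / 0.25415625.
Δx_1 = 0.282500 × (+10) / 0.25415625 = 2.825 / 0.25415625 ≈ 11.115.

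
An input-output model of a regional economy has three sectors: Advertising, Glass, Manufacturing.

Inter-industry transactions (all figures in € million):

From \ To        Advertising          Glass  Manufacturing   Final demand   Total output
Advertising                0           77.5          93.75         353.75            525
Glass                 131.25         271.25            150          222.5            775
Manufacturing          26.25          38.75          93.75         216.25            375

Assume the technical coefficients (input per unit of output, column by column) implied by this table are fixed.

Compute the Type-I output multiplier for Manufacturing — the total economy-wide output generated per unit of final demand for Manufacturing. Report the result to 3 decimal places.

Technical coefficients a_ij = z_ij / X_j:
  a_11 = 0/525 = 0.00, a_21 = 131.25/525 = 0.25, a_31 = 26.25/525 = 0.05
  a_12 = 77.5/775 = 0.10, a_22 = 271.25/775 = 0.35, a_32 = 38.75/775 = 0.05
  a_13 = 93.75/375 = 0.25, a_23 = 150/375 = 0.40, a_33 = 93.75/375 = 0.25
I − A =
  [   1.00    -0.10    -0.25]
  [  -0.25     0.65    -0.40]
  [  -0.05    -0.05     0.75]
Cofactors of I−A, C_ij = (−1)^(i+j)·(minor ij) (rows/columns in the sector order above):
  C_11 = (0.65)(0.75) − (-0.40)(-0.05) = 0.4675
  C_12 = −[(-0.25)(0.75) − (-0.40)(-0.05)] = 0.2075
  C_13 = (-0.25)(-0.05) − (0.65)(-0.05) = 0.0450
  C_21 = −[(-0.10)(0.75) − (-0.25)(-0.05)] = 0.0875
  C_22 = (1.00)(0.75) − (-0.25)(-0.05) = 0.7375
  C_23 = −[(1.00)(-0.05) − (-0.10)(-0.05)] = 0.0550
  C_31 = (-0.10)(-0.40) − (-0.25)(0.65) = 0.2025
  C_32 = −[(1.00)(-0.40) − (-0.25)(-0.25)] = 0.4625
  C_33 = (1.00)(0.65) − (-0.10)(-0.25) = 0.6250
det(I−A) = Σ_j (I−A)_1j·C_1j = (1.00)(0.4675) + (-0.10)(0.2075) + (-0.25)(0.0450) = 0.4355
adj(I−A) = Cᵀ =
  [ 0.4675   0.0875   0.2025]
  [ 0.2075   0.7375   0.4625]
  [ 0.0450   0.0550   0.6250]
(I − A)⁻¹ = adj(I−A) / det(I−A) ≈
  [   1.0735     0.2009     0.4650]
  [   0.4765     1.6935     1.0620]
  [   0.1033     0.1263     1.4351]
The output multiplier for sector j is the column-j sum of the Leontief inverse (I − A)⁻¹ = adj(I−A) / det(I−A).
Column 3 of adj(I−A): (0.2025, 0.4625, 0.6250); det(I−A) = 0.4355.
m_3 = (0.2025 + 0.4625 + 0.6250) / 0.4355 = 1.29 / 0.4355 ≈ 2.962.

m_3 = 2.962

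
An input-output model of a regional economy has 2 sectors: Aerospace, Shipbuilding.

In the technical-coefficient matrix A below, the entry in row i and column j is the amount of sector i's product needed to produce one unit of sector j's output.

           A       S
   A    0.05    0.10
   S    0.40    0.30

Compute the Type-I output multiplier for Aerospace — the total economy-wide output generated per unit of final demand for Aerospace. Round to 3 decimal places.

m_A = 1.760

I − A =
  [   0.95    -0.10]
  [  -0.40     0.70]
det(I−A) = (0.95)(0.70) − (-0.10)(-0.40) = 0.6250
adj(I−A) = [[0.70, 0.10], [0.40, 0.95]]
(I − A)⁻¹ = adj(I−A) / det(I−A) ≈
  [   1.1200     0.1600]
  [   0.6400     1.5200]
The output multiplier for sector j is the column-j sum of the Leontief inverse (I − A)⁻¹ = adj(I−A) / det(I−A).
Column A of adj(I−A): (0.70, 0.40); det(I−A) = 0.6250.
m_A = (0.70 + 0.40) / 0.6250 = 1.10 / 0.6250 = 1.760.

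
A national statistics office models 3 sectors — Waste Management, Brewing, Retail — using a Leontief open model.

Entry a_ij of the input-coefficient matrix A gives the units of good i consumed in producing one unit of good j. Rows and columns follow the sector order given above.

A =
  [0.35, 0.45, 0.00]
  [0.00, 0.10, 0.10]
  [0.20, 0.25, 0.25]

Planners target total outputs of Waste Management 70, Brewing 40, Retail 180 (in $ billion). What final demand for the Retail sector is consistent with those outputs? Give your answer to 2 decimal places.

d_R = 111.00

I − A =
  [   0.65    -0.45     0.00]
  [   0.00     0.90    -0.10]
  [  -0.20    -0.25     0.75]
d = (I − A) x:
  d_W = (+0.65)·70 + (-0.45)·40 + (+0.00)·180 = 27.50
  d_B = (+0.00)·70 + (+0.90)·40 + (-0.10)·180 = 18.00
  d_R = (-0.20)·70 + (-0.25)·40 + (+0.75)·180 = 111.00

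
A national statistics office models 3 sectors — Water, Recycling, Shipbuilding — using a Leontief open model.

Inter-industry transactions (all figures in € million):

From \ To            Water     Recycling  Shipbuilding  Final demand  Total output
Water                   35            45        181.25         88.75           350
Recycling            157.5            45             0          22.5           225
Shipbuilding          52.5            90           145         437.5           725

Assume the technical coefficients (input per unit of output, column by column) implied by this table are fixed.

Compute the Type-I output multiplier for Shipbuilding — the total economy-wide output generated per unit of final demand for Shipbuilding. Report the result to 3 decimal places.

m_S = 2.197

Technical coefficients a_ij = z_ij / X_j:
  a_WW = 35/350 = 0.10, a_RW = 157.5/350 = 0.45, a_SW = 52.5/350 = 0.15
  a_WR = 45/225 = 0.20, a_RR = 45/225 = 0.20, a_SR = 90/225 = 0.40
  a_WS = 181.25/725 = 0.25, a_RS = 0/725 = 0.00, a_SS = 145/725 = 0.20
I − A =
  [   0.90    -0.20    -0.25]
  [  -0.45     0.80     0.00]
  [  -0.15    -0.40     0.80]
Cofactors of I−A, C_ij = (−1)^(i+j)·(minor ij) (rows/columns in the sector order above):
  C_11 = (0.80)(0.80) − (0.00)(-0.40) = 0.6400
  C_12 = −[(-0.45)(0.80) − (0.00)(-0.15)] = 0.3600
  C_13 = (-0.45)(-0.40) − (0.80)(-0.15) = 0.3000
  C_21 = −[(-0.20)(0.80) − (-0.25)(-0.40)] = 0.2600
  C_22 = (0.90)(0.80) − (-0.25)(-0.15) = 0.6825
  C_23 = −[(0.90)(-0.40) − (-0.20)(-0.15)] = 0.3900
  C_31 = (-0.20)(0.00) − (-0.25)(0.80) = 0.2000
  C_32 = −[(0.90)(0.00) − (-0.25)(-0.45)] = 0.1125
  C_33 = (0.90)(0.80) − (-0.20)(-0.45) = 0.6300
det(I−A) = Σ_j (I−A)_1j·C_1j = (0.90)(0.6400) + (-0.20)(0.3600) + (-0.25)(0.3000) = 0.4290
adj(I−A) = Cᵀ =
  [ 0.6400   0.2600   0.2000]
  [ 0.3600   0.6825   0.1125]
  [ 0.3000   0.3900   0.6300]
(I − A)⁻¹ = adj(I−A) / det(I−A) ≈
  [   1.4918     0.6061     0.4662]
  [   0.8392     1.5909     0.2622]
  [   0.6993     0.9091     1.4685]
The output multiplier for sector j is the column-j sum of the Leontief inverse (I − A)⁻¹ = adj(I−A) / det(I−A).
Column S of adj(I−A): (0.2000, 0.1125, 0.6300); det(I−A) = 0.4290.
m_S = (0.2000 + 0.1125 + 0.6300) / 0.4290 = 0.9425 / 0.4290 ≈ 2.197.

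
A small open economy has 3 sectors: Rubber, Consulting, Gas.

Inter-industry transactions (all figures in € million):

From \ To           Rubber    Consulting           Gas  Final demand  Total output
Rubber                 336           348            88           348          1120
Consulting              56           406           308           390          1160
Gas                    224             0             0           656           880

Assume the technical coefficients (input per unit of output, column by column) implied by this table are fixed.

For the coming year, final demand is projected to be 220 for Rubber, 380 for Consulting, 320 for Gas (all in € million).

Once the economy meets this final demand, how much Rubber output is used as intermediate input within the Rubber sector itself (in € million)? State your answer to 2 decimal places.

Technical coefficients a_ij = z_ij / X_j:
  a_RR = 336/1120 = 0.30, a_CR = 56/1120 = 0.05, a_GR = 224/1120 = 0.20
  a_RC = 348/1160 = 0.30, a_CC = 406/1160 = 0.35, a_GC = 0/1160 = 0.00
  a_RG = 88/880 = 0.10, a_CG = 308/880 = 0.35, a_GG = 0/880 = 0.00
I − A =
  [   0.70    -0.30    -0.10]
  [  -0.05     0.65    -0.35]
  [  -0.20     0.00     1.00]
Cofactors of I−A, C_ij = (−1)^(i+j)·(minor ij) (rows/columns in the sector order above):
  C_11 = (0.65)(1.00) − (-0.35)(0.00) = 0.6500
  C_12 = −[(-0.05)(1.00) − (-0.35)(-0.20)] = 0.1200
  C_13 = (-0.05)(0.00) − (0.65)(-0.20) = 0.1300
  C_21 = −[(-0.30)(1.00) − (-0.10)(0.00)] = 0.3000
  C_22 = (0.70)(1.00) − (-0.10)(-0.20) = 0.6800
  C_23 = −[(0.70)(0.00) − (-0.30)(-0.20)] = 0.0600
  C_31 = (-0.30)(-0.35) − (-0.10)(0.65) = 0.1700
  C_32 = −[(0.70)(-0.35) − (-0.10)(-0.05)] = 0.2500
  C_33 = (0.70)(0.65) − (-0.30)(-0.05) = 0.4400
det(I−A) = Σ_j (I−A)_1j·C_1j = (0.70)(0.6500) + (-0.30)(0.1200) + (-0.10)(0.1300) = 0.4060
adj(I−A) = Cᵀ =
  [ 0.6500   0.3000   0.1700]
  [ 0.1200   0.6800   0.2500]
  [ 0.1300   0.0600   0.4400]
(I − A)⁻¹ = adj(I−A) / det(I−A) ≈
  [   1.6010     0.7389     0.4187]
  [   0.2956     1.6749     0.6158]
  [   0.3202     0.1478     1.0837]
First solve x = (I − A)⁻¹ d = adj(I−A)·d / det(I−A); in particular x_R = (0.6500·220 + 0.3000·380 + 0.1700·320) / 0.4060 = 311.40 / 0.4060 ≈ 766.9951.
Intermediate flow from R to R: z_RR = a_RR · x_R = 0.30 × 311.40 / 0.4060 = 93.42 / 0.4060 ≈ 230.10.

z_RR = 230.10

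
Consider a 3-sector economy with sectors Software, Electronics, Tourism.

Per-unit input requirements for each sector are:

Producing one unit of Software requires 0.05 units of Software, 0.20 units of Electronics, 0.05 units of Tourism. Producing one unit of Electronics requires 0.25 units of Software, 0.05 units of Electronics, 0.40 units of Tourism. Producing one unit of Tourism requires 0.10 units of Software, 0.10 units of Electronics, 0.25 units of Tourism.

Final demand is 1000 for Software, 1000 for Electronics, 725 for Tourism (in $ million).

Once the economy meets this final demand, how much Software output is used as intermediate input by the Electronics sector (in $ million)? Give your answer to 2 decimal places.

I − A =
  [   0.95    -0.25    -0.10]
  [  -0.20     0.95    -0.10]
  [  -0.05    -0.40     0.75]
Cofactors of I−A, C_ij = (−1)^(i+j)·(minor ij) (rows/columns in the sector order above):
  C_11 = (0.95)(0.75) − (-0.10)(-0.40) = 0.6725
  C_12 = −[(-0.20)(0.75) − (-0.10)(-0.05)] = 0.1550
  C_13 = (-0.20)(-0.40) − (0.95)(-0.05) = 0.1275
  C_21 = −[(-0.25)(0.75) − (-0.10)(-0.40)] = 0.2275
  C_22 = (0.95)(0.75) − (-0.10)(-0.05) = 0.7075
  C_23 = −[(0.95)(-0.40) − (-0.25)(-0.05)] = 0.3925
  C_31 = (-0.25)(-0.10) − (-0.10)(0.95) = 0.1200
  C_32 = −[(0.95)(-0.10) − (-0.10)(-0.20)] = 0.1150
  C_33 = (0.95)(0.95) − (-0.25)(-0.20) = 0.8525
det(I−A) = Σ_j (I−A)_1j·C_1j = (0.95)(0.6725) + (-0.25)(0.1550) + (-0.10)(0.1275) = 0.587375
adj(I−A) = Cᵀ =
  [ 0.6725   0.2275   0.1200]
  [ 0.1550   0.7075   0.1150]
  [ 0.1275   0.3925   0.8525]
(I − A)⁻¹ = adj(I−A) / det(I−A) ≈
  [   1.1449     0.3873     0.2043]
  [   0.2639     1.2045     0.1958]
  [   0.2171     0.6682     1.4514]
First solve x = (I − A)⁻¹ d = adj(I−A)·d / det(I−A); in particular x_2 = (0.1550·1000 + 0.7075·1000 + 0.1150·725) / 0.587375 = 945.875 / 0.587375 ≈ 1610.3426.
Intermediate flow from 1 to 2: z_12 = a_12 · x_2 = 0.25 × 945.875 / 0.587375 = 236.46875 / 0.587375 ≈ 402.59.

z_12 = 402.59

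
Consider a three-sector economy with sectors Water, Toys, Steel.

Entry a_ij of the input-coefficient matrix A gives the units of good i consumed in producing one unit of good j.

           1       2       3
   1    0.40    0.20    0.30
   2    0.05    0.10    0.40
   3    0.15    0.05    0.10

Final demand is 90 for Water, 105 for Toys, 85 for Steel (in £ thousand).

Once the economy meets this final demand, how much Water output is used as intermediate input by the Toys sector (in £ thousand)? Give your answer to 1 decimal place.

z_12 = 40.4

I − A =
  [   0.60    -0.20    -0.30]
  [  -0.05     0.90    -0.40]
  [  -0.15    -0.05     0.90]
Cofactors of I−A, C_ij = (−1)^(i+j)·(minor ij) (rows/columns in the sector order above):
  C_11 = (0.90)(0.90) − (-0.40)(-0.05) = 0.7900
  C_12 = −[(-0.05)(0.90) − (-0.40)(-0.15)] = 0.1050
  C_13 = (-0.05)(-0.05) − (0.90)(-0.15) = 0.1375
  C_21 = −[(-0.20)(0.90) − (-0.30)(-0.05)] = 0.1950
  C_22 = (0.60)(0.90) − (-0.30)(-0.15) = 0.4950
  C_23 = −[(0.60)(-0.05) − (-0.20)(-0.15)] = 0.0600
  C_31 = (-0.20)(-0.40) − (-0.30)(0.90) = 0.3500
  C_32 = −[(0.60)(-0.40) − (-0.30)(-0.05)] = 0.2550
  C_33 = (0.60)(0.90) − (-0.20)(-0.05) = 0.5300
det(I−A) = Σ_j (I−A)_1j·C_1j = (0.60)(0.7900) + (-0.20)(0.1050) + (-0.30)(0.1375) = 0.41175
adj(I−A) = Cᵀ =
  [ 0.7900   0.1950   0.3500]
  [ 0.1050   0.4950   0.2550]
  [ 0.1375   0.0600   0.5300]
(I − A)⁻¹ = adj(I−A) / det(I−A) ≈
  [   1.9186     0.4736     0.8500]
  [   0.2550     1.2022     0.6193]
  [   0.3339     0.1457     1.2872]
First solve x = (I − A)⁻¹ d = adj(I−A)·d / det(I−A); in particular x_2 = (0.1050·90 + 0.4950·105 + 0.2550·85) / 0.41175 = 83.10 / 0.41175 ≈ 201.821.
Intermediate flow from 1 to 2: z_12 = a_12 · x_2 = 0.20 × 83.10 / 0.41175 = 16.62 / 0.41175 ≈ 40.4.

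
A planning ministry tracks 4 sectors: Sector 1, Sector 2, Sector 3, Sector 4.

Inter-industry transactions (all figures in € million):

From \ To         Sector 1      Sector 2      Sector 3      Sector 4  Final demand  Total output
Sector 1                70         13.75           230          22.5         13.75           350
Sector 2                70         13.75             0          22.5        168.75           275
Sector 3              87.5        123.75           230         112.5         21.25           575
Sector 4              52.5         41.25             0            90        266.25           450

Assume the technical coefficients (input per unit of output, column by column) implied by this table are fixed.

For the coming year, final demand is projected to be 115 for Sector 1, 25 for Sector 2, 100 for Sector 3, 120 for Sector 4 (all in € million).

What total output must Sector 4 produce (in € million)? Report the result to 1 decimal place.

Technical coefficients a_ij = z_ij / X_j:
  a_11 = 70/350 = 0.20, a_21 = 70/350 = 0.20, a_31 = 87.5/350 = 0.25, a_41 = 52.5/350 = 0.15
  a_12 = 13.75/275 = 0.05, a_22 = 13.75/275 = 0.05, a_32 = 123.75/275 = 0.45, a_42 = 41.25/275 = 0.15
  a_13 = 230/575 = 0.40, a_23 = 0/575 = 0.00, a_33 = 230/575 = 0.40, a_43 = 0/575 = 0.00
  a_14 = 22.5/450 = 0.05, a_24 = 22.5/450 = 0.05, a_34 = 112.5/450 = 0.25, a_44 = 90/450 = 0.20
I − A =
  [   0.80    -0.05    -0.40    -0.05]
  [  -0.20     0.95     0.00    -0.05]
  [  -0.25    -0.45     0.60    -0.25]
  [  -0.15    -0.15     0.00     0.80]
Compute the cofactors C_ij = (−1)^(i+j)·(3×3 minor ij) of I−A; the adjugate is their transpose:
adj(I−A) = Cᵀ =
  [ 0.451500   0.187500   0.301000   0.134000]
  [ 0.100500   0.284500   0.067000   0.045000]
  [ 0.306625   0.328375   0.585000   0.222500]
  [ 0.103500   0.088500   0.069000   0.319000]
det(I−A) = Σ_j (I−A)_1j·C_1j = (0.80)(0.451500) + (-0.05)(0.100500) + (-0.40)(0.306625) + (-0.05)(0.103500) = 0.22835
(I − A)⁻¹ = adj(I−A) / det(I−A) ≈
  [   1.9772     0.8211     1.3182     0.5868]
  [   0.4401     1.2459     0.2934     0.1971]
  [   1.3428     1.4380     2.5619     0.9744]
  [   0.4533     0.3876     0.3022     1.3970]
x = (I − A)⁻¹ d = adj(I−A)·d / det(I−A), with det(I−A) = 0.22835:
  x_1 = (0.451500·115 + 0.187500·25 + 0.301000·100 + 0.134000·120) / 0.22835 = 102.79 / 0.22835 ≈ 450.1
  x_2 = (0.100500·115 + 0.284500·25 + 0.067000·100 + 0.045000·120) / 0.22835 = 30.77 / 0.22835 ≈ 134.7
  x_3 = (0.306625·115 + 0.328375·25 + 0.585000·100 + 0.222500·120) / 0.22835 = 128.67125 / 0.22835 ≈ 563.5
  x_4 = (0.103500·115 + 0.088500·25 + 0.069000·100 + 0.319000·120) / 0.22835 = 59.295 / 0.22835 ≈ 259.7

x_4 = 259.7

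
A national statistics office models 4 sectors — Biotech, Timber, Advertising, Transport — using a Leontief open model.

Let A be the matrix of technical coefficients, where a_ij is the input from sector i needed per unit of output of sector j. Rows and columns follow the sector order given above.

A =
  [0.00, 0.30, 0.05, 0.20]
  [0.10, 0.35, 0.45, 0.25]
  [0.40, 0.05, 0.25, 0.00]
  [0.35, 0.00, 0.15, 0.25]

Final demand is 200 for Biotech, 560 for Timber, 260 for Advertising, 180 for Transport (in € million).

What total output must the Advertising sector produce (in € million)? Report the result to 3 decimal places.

I − A =
  [   1.00    -0.30    -0.05    -0.20]
  [  -0.10     0.65    -0.45    -0.25]
  [  -0.40    -0.05     0.75     0.00]
  [  -0.35     0.00    -0.15     0.75]
Compute the cofactors C_ij = (−1)^(i+j)·(3×3 minor ij) of I−A; the adjugate is their transpose:
adj(I−A) = Cᵀ =
  [ 0.346875   0.172125   0.156375   0.149875]
  [ 0.271875   0.483000   0.354625   0.233500]
  [ 0.203125   0.124000   0.393250   0.095500]
  [ 0.202500   0.105125   0.151625   0.375250]
det(I−A) = Σ_j (I−A)_1j·C_1j = (1.00)(0.346875) + (-0.30)(0.271875) + (-0.05)(0.203125) + (-0.20)(0.202500) = 0.21465625
(I − A)⁻¹ = adj(I−A) / det(I−A) ≈
  [   1.6160     0.8019     0.7285     0.6982]
  [   1.2666     2.2501     1.6521     1.0878]
  [   0.9463     0.5777     1.8320     0.4449]
  [   0.9434     0.4897     0.7064     1.7481]
x = (I − A)⁻¹ d = adj(I−A)·d / det(I−A), with det(I−A) = 0.21465625:
  x_1 = (0.346875·200 + 0.172125·560 + 0.156375·260 + 0.149875·180) / 0.21465625 = 233.40 / 0.21465625 ≈ 1087.320
  x_2 = (0.271875·200 + 0.483000·560 + 0.354625·260 + 0.233500·180) / 0.21465625 = 459.0875 / 0.21465625 ≈ 2138.710
  x_3 = (0.203125·200 + 0.124000·560 + 0.393250·260 + 0.095500·180) / 0.21465625 = 229.50 / 0.21465625 ≈ 1069.151
  x_4 = (0.202500·200 + 0.105125·560 + 0.151625·260 + 0.375250·180) / 0.21465625 = 206.3375 / 0.21465625 ≈ 961.246

x_3 = 1069.151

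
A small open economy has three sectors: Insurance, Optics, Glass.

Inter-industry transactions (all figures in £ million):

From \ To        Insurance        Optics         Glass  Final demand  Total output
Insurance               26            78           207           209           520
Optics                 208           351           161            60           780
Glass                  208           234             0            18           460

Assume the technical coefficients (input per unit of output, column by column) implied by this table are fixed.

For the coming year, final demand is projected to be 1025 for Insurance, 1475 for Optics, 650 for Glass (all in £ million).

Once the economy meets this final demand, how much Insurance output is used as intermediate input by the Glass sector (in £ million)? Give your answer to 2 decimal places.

Technical coefficients a_ij = z_ij / X_j:
  a_11 = 26/520 = 0.05, a_21 = 208/520 = 0.40, a_31 = 208/520 = 0.40
  a_12 = 78/780 = 0.10, a_22 = 351/780 = 0.45, a_32 = 234/780 = 0.30
  a_13 = 207/460 = 0.45, a_23 = 161/460 = 0.35, a_33 = 0/460 = 0.00
I − A =
  [   0.95    -0.10    -0.45]
  [  -0.40     0.55    -0.35]
  [  -0.40    -0.30     1.00]
Cofactors of I−A, C_ij = (−1)^(i+j)·(minor ij) (rows/columns in the sector order above):
  C_11 = (0.55)(1.00) − (-0.35)(-0.30) = 0.4450
  C_12 = −[(-0.40)(1.00) − (-0.35)(-0.40)] = 0.5400
  C_13 = (-0.40)(-0.30) − (0.55)(-0.40) = 0.3400
  C_21 = −[(-0.10)(1.00) − (-0.45)(-0.30)] = 0.2350
  C_22 = (0.95)(1.00) − (-0.45)(-0.40) = 0.7700
  C_23 = −[(0.95)(-0.30) − (-0.10)(-0.40)] = 0.3250
  C_31 = (-0.10)(-0.35) − (-0.45)(0.55) = 0.2825
  C_32 = −[(0.95)(-0.35) − (-0.45)(-0.40)] = 0.5125
  C_33 = (0.95)(0.55) − (-0.10)(-0.40) = 0.4825
det(I−A) = Σ_j (I−A)_1j·C_1j = (0.95)(0.4450) + (-0.10)(0.5400) + (-0.45)(0.3400) = 0.21575
adj(I−A) = Cᵀ =
  [ 0.4450   0.2350   0.2825]
  [ 0.5400   0.7700   0.5125]
  [ 0.3400   0.3250   0.4825]
(I − A)⁻¹ = adj(I−A) / det(I−A) ≈
  [   2.0626     1.0892     1.3094]
  [   2.5029     3.5689     2.3754]
  [   1.5759     1.5064     2.2364]
First solve x = (I − A)⁻¹ d = adj(I−A)·d / det(I−A); in particular x_3 = (0.3400·1025 + 0.3250·1475 + 0.4825·650) / 0.21575 = 1141.50 / 0.21575 ≈ 5290.8459.
Intermediate flow from 1 to 3: z_13 = a_13 · x_3 = 0.45 × 1141.50 / 0.21575 = 513.675 / 0.21575 ≈ 2380.88.

z_13 = 2380.88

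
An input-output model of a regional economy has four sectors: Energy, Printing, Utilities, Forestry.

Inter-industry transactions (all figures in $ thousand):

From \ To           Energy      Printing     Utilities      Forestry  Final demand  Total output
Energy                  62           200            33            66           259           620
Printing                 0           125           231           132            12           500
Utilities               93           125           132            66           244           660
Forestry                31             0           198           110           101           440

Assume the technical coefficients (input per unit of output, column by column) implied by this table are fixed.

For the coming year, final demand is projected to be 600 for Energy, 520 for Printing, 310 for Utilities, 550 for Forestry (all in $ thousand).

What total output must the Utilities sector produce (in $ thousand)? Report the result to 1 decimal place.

x_3 = 1701.1

Technical coefficients a_ij = z_ij / X_j:
  a_11 = 62/620 = 0.10, a_21 = 0/620 = 0.00, a_31 = 93/620 = 0.15, a_41 = 31/620 = 0.05
  a_12 = 200/500 = 0.40, a_22 = 125/500 = 0.25, a_32 = 125/500 = 0.25, a_42 = 0/500 = 0.00
  a_13 = 33/660 = 0.05, a_23 = 231/660 = 0.35, a_33 = 132/660 = 0.20, a_43 = 198/660 = 0.30
  a_14 = 66/440 = 0.15, a_24 = 132/440 = 0.30, a_34 = 66/440 = 0.15, a_44 = 110/440 = 0.25
I − A =
  [   0.90    -0.40    -0.05    -0.15]
  [   0.00     0.75    -0.35    -0.30]
  [  -0.15    -0.25     0.80    -0.15]
  [  -0.05     0.00    -0.30     0.75]
Compute the cofactors C_ij = (−1)^(i+j)·(3×3 minor ij) of I−A; the adjugate is their transpose:
adj(I−A) = Cᵀ =
  [ 0.328125   0.242625   0.202875   0.203250]
  [ 0.067500   0.480750   0.315375   0.268875]
  [ 0.093750   0.214875   0.494625   0.203625]
  [ 0.059375   0.102125   0.211375   0.434625]
det(I−A) = Σ_j (I−A)_1j·C_1j = (0.90)(0.328125) + (-0.40)(0.067500) + (-0.05)(0.093750) + (-0.15)(0.059375) = 0.25471875
(I − A)⁻¹ = adj(I−A) / det(I−A) ≈
  [   1.2882     0.9525     0.7965     0.7979]
  [   0.2650     1.8874     1.2381     1.0556]
  [   0.3681     0.8436     1.9418     0.7994]
  [   0.2331     0.4009     0.8298     1.7063]
x = (I − A)⁻¹ d = adj(I−A)·d / det(I−A), with det(I−A) = 0.25471875:
  x_1 = (0.328125·600 + 0.242625·520 + 0.202875·310 + 0.203250·550) / 0.25471875 = 497.71875 / 0.25471875 ≈ 1954.0
  x_2 = (0.067500·600 + 0.480750·520 + 0.315375·310 + 0.268875·550) / 0.25471875 = 536.1375 / 0.25471875 ≈ 2104.8
  x_3 = (0.093750·600 + 0.214875·520 + 0.494625·310 + 0.203625·550) / 0.25471875 = 433.3125 / 0.25471875 ≈ 1701.1
  x_4 = (0.059375·600 + 0.102125·520 + 0.211375·310 + 0.434625·550) / 0.25471875 = 393.30 / 0.25471875 ≈ 1544.1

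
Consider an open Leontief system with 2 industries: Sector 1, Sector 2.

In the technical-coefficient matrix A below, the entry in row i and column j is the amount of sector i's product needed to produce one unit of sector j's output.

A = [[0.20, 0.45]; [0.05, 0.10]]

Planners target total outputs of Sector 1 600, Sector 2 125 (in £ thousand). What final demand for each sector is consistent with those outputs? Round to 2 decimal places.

d_1 = 423.75, d_2 = 82.50

I − A =
  [   0.80    -0.45]
  [  -0.05     0.90]
d = (I − A) x:
  d_1 = (+0.80)·600 + (-0.45)·125 = 423.75
  d_2 = (-0.05)·600 + (+0.90)·125 = 82.50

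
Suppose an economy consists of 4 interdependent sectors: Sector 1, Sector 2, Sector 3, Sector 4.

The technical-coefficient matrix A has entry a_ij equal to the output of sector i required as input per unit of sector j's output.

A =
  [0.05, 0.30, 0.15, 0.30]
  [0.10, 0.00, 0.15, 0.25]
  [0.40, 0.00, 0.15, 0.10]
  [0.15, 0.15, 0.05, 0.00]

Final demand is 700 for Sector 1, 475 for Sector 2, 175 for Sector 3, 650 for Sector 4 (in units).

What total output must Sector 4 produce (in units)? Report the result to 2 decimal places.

x_4 = 1104.95

I − A =
  [   0.95    -0.30    -0.15    -0.30]
  [  -0.10     1.00    -0.15    -0.25]
  [  -0.40     0.00     0.85    -0.10]
  [  -0.15    -0.15    -0.05     1.00]
Compute the cofactors C_ij = (−1)^(i+j)·(3×3 minor ij) of I−A; the adjugate is their transpose:
adj(I−A) = Cᵀ =
  [ 0.810875   0.294000   0.214875   0.338250]
  [ 0.183625   0.696250   0.169750   0.246125]
  [ 0.401500   0.156750   0.823625   0.242000]
  [ 0.169250   0.156375   0.098875   0.704000]
det(I−A) = Σ_j (I−A)_1j·C_1j = (0.95)(0.810875) + (-0.30)(0.183625) + (-0.15)(0.401500) + (-0.30)(0.169250) = 0.60424375
(I − A)⁻¹ = adj(I−A) / det(I−A) ≈
  [   1.3420     0.4866     0.3556     0.5598]
  [   0.3039     1.1523     0.2809     0.4073]
  [   0.6645     0.2594     1.3631     0.4005]
  [   0.2801     0.2588     0.1636     1.1651]
x = (I − A)⁻¹ d = adj(I−A)·d / det(I−A), with det(I−A) = 0.60424375:
  x_1 = (0.810875·700 + 0.294000·475 + 0.214875·175 + 0.338250·650) / 0.60424375 = 964.728125 / 0.60424375 ≈ 1596.59
  x_2 = (0.183625·700 + 0.696250·475 + 0.169750·175 + 0.246125·650) / 0.60424375 = 648.94375 / 0.60424375 ≈ 1073.98
  x_3 = (0.401500·700 + 0.156750·475 + 0.823625·175 + 0.242000·650) / 0.60424375 = 656.940625 / 0.60424375 ≈ 1087.21
  x_4 = (0.169250·700 + 0.156375·475 + 0.098875·175 + 0.704000·650) / 0.60424375 = 667.65625 / 0.60424375 ≈ 1104.95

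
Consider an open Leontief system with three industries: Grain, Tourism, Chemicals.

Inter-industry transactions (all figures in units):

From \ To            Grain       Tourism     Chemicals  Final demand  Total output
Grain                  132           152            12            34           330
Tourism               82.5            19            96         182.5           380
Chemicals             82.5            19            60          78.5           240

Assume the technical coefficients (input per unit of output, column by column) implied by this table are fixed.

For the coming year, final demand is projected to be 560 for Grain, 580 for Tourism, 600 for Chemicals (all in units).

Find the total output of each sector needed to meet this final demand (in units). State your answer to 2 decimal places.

Technical coefficients a_ij = z_ij / X_j:
  a_GG = 132/330 = 0.40, a_TG = 82.5/330 = 0.25, a_CG = 82.5/330 = 0.25
  a_GT = 152/380 = 0.40, a_TT = 19/380 = 0.05, a_CT = 19/380 = 0.05
  a_GC = 12/240 = 0.05, a_TC = 96/240 = 0.40, a_CC = 60/240 = 0.25
I − A =
  [   0.60    -0.40    -0.05]
  [  -0.25     0.95    -0.40]
  [  -0.25    -0.05     0.75]
Cofactors of I−A, C_ij = (−1)^(i+j)·(minor ij) (rows/columns in the sector order above):
  C_11 = (0.95)(0.75) − (-0.40)(-0.05) = 0.6925
  C_12 = −[(-0.25)(0.75) − (-0.40)(-0.25)] = 0.2875
  C_13 = (-0.25)(-0.05) − (0.95)(-0.25) = 0.2500
  C_21 = −[(-0.40)(0.75) − (-0.05)(-0.05)] = 0.3025
  C_22 = (0.60)(0.75) − (-0.05)(-0.25) = 0.4375
  C_23 = −[(0.60)(-0.05) − (-0.40)(-0.25)] = 0.1300
  C_31 = (-0.40)(-0.40) − (-0.05)(0.95) = 0.2075
  C_32 = −[(0.60)(-0.40) − (-0.05)(-0.25)] = 0.2525
  C_33 = (0.60)(0.95) − (-0.40)(-0.25) = 0.4700
det(I−A) = Σ_j (I−A)_1j·C_1j = (0.60)(0.6925) + (-0.40)(0.2875) + (-0.05)(0.2500) = 0.2880
adj(I−A) = Cᵀ =
  [ 0.6925   0.3025   0.2075]
  [ 0.2875   0.4375   0.2525]
  [ 0.2500   0.1300   0.4700]
(I − A)⁻¹ = adj(I−A) / det(I−A) ≈
  [   2.4045     1.0503     0.7205]
  [   0.9983     1.5191     0.8767]
  [   0.8681     0.4514     1.6319]
x = (I − A)⁻¹ d = adj(I−A)·d / det(I−A), with det(I−A) = 0.2880:
  x_G = (0.6925·560 + 0.3025·580 + 0.2075·600) / 0.2880 = 687.75 / 0.2880 ≈ 2388.02
  x_T = (0.2875·560 + 0.4375·580 + 0.2525·600) / 0.2880 = 566.25 / 0.2880 ≈ 1966.15
  x_C = (0.2500·560 + 0.1300·580 + 0.4700·600) / 0.2880 = 497.40 / 0.2880 ≈ 1727.08

x_G = 2388.02, x_T = 1966.15, x_C = 1727.08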